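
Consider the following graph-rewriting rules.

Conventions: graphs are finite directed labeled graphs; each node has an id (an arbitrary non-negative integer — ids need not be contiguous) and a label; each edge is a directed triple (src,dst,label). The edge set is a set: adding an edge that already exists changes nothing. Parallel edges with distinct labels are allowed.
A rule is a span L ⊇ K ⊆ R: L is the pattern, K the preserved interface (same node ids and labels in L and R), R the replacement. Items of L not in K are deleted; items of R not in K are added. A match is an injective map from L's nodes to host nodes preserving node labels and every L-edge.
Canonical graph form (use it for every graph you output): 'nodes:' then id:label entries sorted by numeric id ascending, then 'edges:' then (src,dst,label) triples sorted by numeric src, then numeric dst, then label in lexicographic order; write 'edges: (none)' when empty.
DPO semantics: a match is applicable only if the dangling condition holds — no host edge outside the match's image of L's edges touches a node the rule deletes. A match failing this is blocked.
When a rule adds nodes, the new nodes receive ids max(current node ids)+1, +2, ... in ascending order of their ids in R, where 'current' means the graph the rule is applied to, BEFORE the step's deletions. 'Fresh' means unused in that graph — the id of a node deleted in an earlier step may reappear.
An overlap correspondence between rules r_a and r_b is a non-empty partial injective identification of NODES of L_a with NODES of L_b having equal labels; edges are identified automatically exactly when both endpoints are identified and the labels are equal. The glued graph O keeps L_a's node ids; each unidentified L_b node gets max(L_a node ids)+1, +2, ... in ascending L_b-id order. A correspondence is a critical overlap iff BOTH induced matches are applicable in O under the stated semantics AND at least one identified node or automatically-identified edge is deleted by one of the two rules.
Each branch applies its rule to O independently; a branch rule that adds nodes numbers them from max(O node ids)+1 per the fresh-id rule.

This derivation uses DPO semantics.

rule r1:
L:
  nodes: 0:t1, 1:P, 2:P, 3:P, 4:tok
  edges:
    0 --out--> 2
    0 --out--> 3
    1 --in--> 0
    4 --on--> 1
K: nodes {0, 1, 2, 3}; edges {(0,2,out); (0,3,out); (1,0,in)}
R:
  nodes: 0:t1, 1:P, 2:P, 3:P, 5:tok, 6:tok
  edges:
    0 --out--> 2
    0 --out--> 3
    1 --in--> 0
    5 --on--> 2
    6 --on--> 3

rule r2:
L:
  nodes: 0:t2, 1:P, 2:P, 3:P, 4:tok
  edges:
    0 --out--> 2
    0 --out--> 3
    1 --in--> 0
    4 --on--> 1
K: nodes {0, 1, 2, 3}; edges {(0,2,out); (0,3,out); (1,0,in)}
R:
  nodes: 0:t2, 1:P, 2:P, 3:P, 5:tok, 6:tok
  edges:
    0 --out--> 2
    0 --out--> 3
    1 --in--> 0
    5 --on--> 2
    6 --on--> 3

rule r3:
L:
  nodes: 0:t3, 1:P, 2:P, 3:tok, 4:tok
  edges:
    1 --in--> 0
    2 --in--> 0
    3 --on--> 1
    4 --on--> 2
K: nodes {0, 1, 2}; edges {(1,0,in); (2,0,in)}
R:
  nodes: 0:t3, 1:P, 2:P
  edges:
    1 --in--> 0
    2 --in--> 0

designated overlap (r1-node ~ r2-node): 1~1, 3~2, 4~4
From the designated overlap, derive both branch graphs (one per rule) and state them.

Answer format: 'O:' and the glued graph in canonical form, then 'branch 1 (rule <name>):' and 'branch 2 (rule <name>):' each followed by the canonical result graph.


O:
nodes: 0:t1, 1:P, 2:P, 3:P, 4:tok, 5:t2, 6:P
edges: (0,2,out); (0,3,out); (1,0,in); (1,5,in); (4,1,on); (5,3,out); (5,6,out)
branch 1 (rule r1):
nodes: 0:t1, 1:P, 2:P, 3:P, 5:t2, 6:P, 7:tok, 8:tok
edges: (0,2,out); (0,3,out); (1,0,in); (1,5,in); (5,3,out); (5,6,out); (7,2,on); (8,3,on)
branch 2 (rule r2):
nodes: 0:t1, 1:P, 2:P, 3:P, 5:t2, 6:P, 7:tok, 8:tok
edges: (0,2,out); (0,3,out); (1,0,in); (1,5,in); (5,3,out); (5,6,out); (7,3,on); (8,6,on)


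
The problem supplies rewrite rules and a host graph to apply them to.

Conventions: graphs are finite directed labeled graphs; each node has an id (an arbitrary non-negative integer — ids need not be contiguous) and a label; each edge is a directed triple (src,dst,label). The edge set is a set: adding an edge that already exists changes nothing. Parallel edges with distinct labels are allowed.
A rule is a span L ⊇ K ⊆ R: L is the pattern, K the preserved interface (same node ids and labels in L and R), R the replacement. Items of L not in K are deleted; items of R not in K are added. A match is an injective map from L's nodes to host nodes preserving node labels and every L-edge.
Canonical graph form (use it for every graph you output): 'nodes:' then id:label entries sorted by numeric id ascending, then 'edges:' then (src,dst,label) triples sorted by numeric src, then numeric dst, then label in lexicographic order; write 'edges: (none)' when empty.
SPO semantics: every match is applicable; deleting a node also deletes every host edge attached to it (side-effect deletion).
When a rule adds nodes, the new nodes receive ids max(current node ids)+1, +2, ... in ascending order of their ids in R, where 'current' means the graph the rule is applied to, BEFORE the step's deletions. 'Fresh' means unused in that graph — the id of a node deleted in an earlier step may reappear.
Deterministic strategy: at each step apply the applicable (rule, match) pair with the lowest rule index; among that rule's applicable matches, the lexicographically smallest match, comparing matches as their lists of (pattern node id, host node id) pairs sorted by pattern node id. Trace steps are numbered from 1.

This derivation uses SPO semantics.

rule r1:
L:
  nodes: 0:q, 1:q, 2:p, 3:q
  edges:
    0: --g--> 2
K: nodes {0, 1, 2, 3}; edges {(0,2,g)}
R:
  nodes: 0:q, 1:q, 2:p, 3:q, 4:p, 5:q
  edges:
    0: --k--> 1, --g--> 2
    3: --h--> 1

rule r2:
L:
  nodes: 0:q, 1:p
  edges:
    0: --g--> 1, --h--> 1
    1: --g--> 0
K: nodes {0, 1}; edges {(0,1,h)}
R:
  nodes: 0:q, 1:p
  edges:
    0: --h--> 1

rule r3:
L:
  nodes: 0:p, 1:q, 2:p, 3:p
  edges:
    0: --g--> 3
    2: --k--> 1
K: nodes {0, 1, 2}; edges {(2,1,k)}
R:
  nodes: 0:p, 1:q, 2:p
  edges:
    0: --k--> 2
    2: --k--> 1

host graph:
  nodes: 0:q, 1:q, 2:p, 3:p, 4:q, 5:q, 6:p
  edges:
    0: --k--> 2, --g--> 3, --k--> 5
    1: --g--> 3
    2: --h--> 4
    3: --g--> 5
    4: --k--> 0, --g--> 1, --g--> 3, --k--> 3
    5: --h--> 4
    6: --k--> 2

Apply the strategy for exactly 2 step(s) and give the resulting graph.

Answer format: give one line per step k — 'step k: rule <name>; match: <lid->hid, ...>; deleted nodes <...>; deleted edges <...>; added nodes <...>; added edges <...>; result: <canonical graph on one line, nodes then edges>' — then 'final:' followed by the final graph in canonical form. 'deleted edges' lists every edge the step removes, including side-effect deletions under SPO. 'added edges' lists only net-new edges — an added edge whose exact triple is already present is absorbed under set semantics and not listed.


step 1: rule r1; match: 0->0, 1->1, 2->3, 3->4; deleted nodes (none); deleted edges (none); added nodes 7, 8; added edges (0,1,k); (4,1,h); result: nodes: 0:q, 1:q, 2:p, 3:p, 4:q, 5:q, 6:p, 7:p, 8:q edges: (0,1,k); (0,2,k); (0,3,g); (0,5,k); (1,3,g); (2,4,h); (3,5,g); (4,0,k); (4,1,g); (4,1,h); (4,3,g); (4,3,k); (5,4,h); (6,2,k)
step 2: rule r1; match: 0->0, 1->1, 2->3, 3->4; deleted nodes (none); deleted edges (none); added nodes 9, 10; added edges (none); result: nodes: 0:q, 1:q, 2:p, 3:p, 4:q, 5:q, 6:p, 7:p, 8:q, 9:p, 10:q edges: (0,1,k); (0,2,k); (0,3,g); (0,5,k); (1,3,g); (2,4,h); (3,5,g); (4,0,k); (4,1,g); (4,1,h); (4,3,g); (4,3,k); (5,4,h); (6,2,k)
final:
nodes: 0:q, 1:q, 2:p, 3:p, 4:q, 5:q, 6:p, 7:p, 8:q, 9:p, 10:q
edges: (0,1,k); (0,2,k); (0,3,g); (0,5,k); (1,3,g); (2,4,h); (3,5,g); (4,0,k); (4,1,g); (4,1,h); (4,3,g); (4,3,k); (5,4,h); (6,2,k)


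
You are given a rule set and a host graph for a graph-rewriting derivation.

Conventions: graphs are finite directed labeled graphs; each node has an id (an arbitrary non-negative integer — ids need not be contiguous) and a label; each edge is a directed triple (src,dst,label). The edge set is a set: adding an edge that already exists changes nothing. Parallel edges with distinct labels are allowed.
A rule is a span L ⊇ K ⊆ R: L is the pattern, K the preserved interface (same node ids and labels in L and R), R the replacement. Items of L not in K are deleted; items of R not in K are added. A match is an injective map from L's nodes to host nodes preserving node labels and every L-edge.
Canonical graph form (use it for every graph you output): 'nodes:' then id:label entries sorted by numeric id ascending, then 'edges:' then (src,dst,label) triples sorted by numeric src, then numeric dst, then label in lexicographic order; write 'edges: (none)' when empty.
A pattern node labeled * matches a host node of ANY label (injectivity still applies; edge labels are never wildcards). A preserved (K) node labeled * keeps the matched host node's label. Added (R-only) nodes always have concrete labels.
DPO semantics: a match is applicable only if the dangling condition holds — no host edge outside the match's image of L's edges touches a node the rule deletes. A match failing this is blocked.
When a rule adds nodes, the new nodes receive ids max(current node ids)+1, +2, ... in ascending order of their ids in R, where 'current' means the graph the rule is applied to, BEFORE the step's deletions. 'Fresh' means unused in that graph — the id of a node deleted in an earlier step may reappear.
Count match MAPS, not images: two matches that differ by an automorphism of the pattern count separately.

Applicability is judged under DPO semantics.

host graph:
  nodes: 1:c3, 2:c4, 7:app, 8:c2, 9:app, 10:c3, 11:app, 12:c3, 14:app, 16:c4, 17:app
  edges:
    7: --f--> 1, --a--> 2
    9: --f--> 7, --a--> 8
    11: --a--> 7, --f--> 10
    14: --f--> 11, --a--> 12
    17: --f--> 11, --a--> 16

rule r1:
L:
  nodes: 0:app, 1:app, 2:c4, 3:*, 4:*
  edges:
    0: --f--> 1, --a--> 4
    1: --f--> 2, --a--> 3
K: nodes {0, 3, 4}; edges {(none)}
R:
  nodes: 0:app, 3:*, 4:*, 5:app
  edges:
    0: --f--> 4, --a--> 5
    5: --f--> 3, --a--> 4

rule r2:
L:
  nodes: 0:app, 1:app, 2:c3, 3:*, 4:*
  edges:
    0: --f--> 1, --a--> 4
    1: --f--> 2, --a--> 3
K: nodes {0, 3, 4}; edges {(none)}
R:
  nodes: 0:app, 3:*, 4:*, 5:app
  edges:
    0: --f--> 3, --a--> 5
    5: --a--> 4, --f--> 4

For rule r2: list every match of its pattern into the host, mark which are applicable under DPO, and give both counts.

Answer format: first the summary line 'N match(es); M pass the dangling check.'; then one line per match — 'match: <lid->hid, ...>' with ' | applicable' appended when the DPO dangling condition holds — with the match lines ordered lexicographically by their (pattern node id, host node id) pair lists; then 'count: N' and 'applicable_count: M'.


3 match(es); 0 pass the dangling check.
match: 0->9, 1->7, 2->1, 3->2, 4->8
match: 0->14, 1->11, 2->10, 3->7, 4->12
match: 0->17, 1->11, 2->10, 3->7, 4->16
count: 3
applicable_count: 0


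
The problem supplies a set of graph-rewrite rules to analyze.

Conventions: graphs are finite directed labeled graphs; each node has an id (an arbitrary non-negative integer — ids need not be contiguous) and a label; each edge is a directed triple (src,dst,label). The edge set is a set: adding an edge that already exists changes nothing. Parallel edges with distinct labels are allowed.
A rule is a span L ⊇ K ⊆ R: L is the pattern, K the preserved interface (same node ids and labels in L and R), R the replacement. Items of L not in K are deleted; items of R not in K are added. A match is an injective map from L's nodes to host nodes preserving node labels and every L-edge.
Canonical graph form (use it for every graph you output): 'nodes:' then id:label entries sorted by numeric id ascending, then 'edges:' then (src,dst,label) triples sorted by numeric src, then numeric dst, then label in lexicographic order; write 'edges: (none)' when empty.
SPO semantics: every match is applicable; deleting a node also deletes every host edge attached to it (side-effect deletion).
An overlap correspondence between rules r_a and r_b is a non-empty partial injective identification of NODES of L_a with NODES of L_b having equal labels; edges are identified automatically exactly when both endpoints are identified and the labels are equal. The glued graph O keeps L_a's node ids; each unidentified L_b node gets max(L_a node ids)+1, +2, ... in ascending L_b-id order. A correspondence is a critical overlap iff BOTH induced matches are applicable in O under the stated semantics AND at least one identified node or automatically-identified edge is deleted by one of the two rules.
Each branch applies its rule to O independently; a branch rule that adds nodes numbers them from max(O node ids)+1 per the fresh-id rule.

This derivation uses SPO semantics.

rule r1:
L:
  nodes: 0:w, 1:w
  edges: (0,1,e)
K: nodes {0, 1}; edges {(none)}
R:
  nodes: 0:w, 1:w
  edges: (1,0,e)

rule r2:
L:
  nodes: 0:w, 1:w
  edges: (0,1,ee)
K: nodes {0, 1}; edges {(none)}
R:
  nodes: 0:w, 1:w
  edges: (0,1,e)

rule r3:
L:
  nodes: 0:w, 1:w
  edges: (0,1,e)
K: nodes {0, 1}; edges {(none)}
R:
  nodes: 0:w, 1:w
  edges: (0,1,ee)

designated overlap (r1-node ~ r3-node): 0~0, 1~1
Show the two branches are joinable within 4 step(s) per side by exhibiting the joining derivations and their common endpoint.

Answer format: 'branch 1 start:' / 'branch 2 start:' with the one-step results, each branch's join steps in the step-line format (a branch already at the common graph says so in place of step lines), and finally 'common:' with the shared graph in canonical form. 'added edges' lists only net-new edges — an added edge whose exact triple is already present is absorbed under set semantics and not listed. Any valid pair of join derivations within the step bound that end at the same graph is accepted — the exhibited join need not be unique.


branch 1 start:
nodes: 0:w, 1:w
edges: (1,0,e)
branch 2 start:
nodes: 0:w, 1:w
edges: (0,1,ee)
branch 1 step 1: rule r1; match: 0->1, 1->0; deleted nodes (none); deleted edges (1,0,e); added nodes (none); added edges (0,1,e); result: nodes: 0:w, 1:w edges: (0,1,e)
branch 2 step 1: rule r2; match: 0->0, 1->1; deleted nodes (none); deleted edges (0,1,ee); added nodes (none); added edges (0,1,e); result: nodes: 0:w, 1:w edges: (0,1,e)
common:
nodes: 0:w, 1:w
edges: (0,1,e)


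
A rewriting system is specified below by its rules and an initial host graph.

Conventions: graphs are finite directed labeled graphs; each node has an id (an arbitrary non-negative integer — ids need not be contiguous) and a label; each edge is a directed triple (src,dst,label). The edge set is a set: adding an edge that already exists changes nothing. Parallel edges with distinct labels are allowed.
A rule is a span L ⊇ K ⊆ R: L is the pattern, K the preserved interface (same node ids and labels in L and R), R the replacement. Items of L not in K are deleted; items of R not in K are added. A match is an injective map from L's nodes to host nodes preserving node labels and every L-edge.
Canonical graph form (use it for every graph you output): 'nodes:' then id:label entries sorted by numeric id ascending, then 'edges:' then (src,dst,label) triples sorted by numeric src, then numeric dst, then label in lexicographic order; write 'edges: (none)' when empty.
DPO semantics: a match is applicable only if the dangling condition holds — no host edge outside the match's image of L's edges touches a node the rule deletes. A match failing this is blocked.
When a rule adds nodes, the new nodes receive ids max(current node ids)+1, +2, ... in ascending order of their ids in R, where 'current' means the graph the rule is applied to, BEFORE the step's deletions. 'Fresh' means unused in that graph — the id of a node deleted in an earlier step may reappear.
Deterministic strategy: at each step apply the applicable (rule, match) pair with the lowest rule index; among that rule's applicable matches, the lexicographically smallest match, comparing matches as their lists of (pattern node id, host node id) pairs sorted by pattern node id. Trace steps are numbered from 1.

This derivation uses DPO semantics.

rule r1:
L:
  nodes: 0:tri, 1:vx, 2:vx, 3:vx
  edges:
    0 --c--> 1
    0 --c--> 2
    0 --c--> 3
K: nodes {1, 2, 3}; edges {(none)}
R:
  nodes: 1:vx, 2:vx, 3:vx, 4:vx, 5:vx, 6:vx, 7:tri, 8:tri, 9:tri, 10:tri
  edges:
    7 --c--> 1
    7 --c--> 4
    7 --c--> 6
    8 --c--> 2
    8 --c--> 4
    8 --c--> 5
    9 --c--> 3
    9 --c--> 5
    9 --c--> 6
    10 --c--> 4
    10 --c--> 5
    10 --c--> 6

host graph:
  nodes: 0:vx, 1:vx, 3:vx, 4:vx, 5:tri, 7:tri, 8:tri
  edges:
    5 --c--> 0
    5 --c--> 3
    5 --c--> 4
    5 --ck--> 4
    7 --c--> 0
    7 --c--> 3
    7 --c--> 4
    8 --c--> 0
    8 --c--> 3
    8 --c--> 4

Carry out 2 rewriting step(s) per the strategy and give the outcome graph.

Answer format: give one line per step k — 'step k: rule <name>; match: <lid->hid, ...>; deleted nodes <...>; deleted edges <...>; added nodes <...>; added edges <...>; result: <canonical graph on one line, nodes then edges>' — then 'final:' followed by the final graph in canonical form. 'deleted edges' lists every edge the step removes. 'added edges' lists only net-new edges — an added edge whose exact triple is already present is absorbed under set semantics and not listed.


step 1: rule r1; match: 0->7, 1->0, 2->3, 3->4; deleted nodes 7; deleted edges (7,0,c); (7,3,c); (7,4,c); added nodes 9, 10, 11, 12, 13, 14, 15; added edges (12,0,c); (12,9,c); (12,11,c); (13,3,c); (13,9,c); (13,10,c); (14,4,c); (14,10,c); (14,11,c); (15,9,c); (15,10,c); (15,11,c); result: nodes: 0:vx, 1:vx, 3:vx, 4:vx, 5:tri, 8:tri, 9:vx, 10:vx, 11:vx, 12:tri, 13:tri, 14:tri, 15:tri edges: (5,0,c); (5,3,c); (5,4,c); (5,4,ck); (8,0,c); (8,3,c); (8,4,c); (12,0,c); (12,9,c); (12,11,c); (13,3,c); (13,9,c); (13,10,c); (14,4,c); (14,10,c); (14,11,c); (15,9,c); (15,10,c); (15,11,c)
step 2: rule r1; match: 0->8, 1->0, 2->3, 3->4; deleted nodes 8; deleted edges (8,0,c); (8,3,c); (8,4,c); added nodes 16, 17, 18, 19, 20, 21, 22; added edges (19,0,c); (19,16,c); (19,18,c); (20,3,c); (20,16,c); (20,17,c); (21,4,c); (21,17,c); (21,18,c); (22,16,c); (22,17,c); (22,18,c); result: nodes: 0:vx, 1:vx, 3:vx, 4:vx, 5:tri, 9:vx, 10:vx, 11:vx, 12:tri, 13:tri, 14:tri, 15:tri, 16:vx, 17:vx, 18:vx, 19:tri, 20:tri, 21:tri, 22:tri edges: (5,0,c); (5,3,c); (5,4,c); (5,4,ck); (12,0,c); (12,9,c); (12,11,c); (13,3,c); (13,9,c); (13,10,c); (14,4,c); (14,10,c); (14,11,c); (15,9,c); (15,10,c); (15,11,c); (19,0,c); (19,16,c); (19,18,c); (20,3,c); (20,16,c); (20,17,c); (21,4,c); (21,17,c); (21,18,c); (22,16,c); (22,17,c); (22,18,c)
final:
nodes: 0:vx, 1:vx, 3:vx, 4:vx, 5:tri, 9:vx, 10:vx, 11:vx, 12:tri, 13:tri, 14:tri, 15:tri, 16:vx, 17:vx, 18:vx, 19:tri, 20:tri, 21:tri, 22:tri
edges: (5,0,c); (5,3,c); (5,4,c); (5,4,ck); (12,0,c); (12,9,c); (12,11,c); (13,3,c); (13,9,c); (13,10,c); (14,4,c); (14,10,c); (14,11,c); (15,9,c); (15,10,c); (15,11,c); (19,0,c); (19,16,c); (19,18,c); (20,3,c); (20,16,c); (20,17,c); (21,4,c); (21,17,c); (21,18,c); (22,16,c); (22,17,c); (22,18,c)


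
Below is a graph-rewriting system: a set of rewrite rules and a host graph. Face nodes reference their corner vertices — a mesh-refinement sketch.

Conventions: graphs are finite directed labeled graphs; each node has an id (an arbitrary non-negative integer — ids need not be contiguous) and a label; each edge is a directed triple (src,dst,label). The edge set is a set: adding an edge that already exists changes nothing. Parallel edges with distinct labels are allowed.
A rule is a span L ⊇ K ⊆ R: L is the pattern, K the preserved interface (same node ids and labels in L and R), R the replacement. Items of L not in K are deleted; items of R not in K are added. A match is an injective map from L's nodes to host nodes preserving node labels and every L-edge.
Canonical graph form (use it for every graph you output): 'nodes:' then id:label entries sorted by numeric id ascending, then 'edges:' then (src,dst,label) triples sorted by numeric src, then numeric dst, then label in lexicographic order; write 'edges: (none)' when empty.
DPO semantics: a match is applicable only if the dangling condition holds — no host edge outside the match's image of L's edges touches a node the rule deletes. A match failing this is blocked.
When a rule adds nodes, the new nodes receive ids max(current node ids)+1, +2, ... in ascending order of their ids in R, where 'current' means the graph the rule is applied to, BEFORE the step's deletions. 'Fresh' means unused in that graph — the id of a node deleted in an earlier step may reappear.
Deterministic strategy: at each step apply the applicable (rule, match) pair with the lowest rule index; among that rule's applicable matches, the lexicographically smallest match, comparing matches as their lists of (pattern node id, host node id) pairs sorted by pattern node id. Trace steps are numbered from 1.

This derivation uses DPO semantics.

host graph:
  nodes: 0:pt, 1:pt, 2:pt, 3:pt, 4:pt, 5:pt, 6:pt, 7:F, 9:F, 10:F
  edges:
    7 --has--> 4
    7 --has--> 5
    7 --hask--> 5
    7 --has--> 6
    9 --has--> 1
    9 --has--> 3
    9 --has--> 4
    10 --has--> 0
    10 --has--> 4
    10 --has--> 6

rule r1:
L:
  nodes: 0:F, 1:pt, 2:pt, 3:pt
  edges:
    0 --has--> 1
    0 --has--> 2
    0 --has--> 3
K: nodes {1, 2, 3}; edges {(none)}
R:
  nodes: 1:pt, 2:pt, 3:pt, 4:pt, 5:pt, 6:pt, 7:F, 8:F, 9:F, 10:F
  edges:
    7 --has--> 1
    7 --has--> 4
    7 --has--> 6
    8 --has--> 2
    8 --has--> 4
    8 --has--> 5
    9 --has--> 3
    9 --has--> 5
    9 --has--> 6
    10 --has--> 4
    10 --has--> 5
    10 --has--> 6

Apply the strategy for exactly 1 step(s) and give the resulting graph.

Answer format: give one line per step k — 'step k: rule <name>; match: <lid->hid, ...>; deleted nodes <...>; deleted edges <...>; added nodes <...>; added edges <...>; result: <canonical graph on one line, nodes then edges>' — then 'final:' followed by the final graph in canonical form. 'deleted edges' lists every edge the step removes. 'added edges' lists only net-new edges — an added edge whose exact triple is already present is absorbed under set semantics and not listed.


step 1: rule r1; match: 0->9, 1->1, 2->3, 3->4; deleted nodes 9; deleted edges (9,1,has); (9,3,has); (9,4,has); added nodes 11, 12, 13, 14, 15, 16, 17; added edges (14,1,has); (14,11,has); (14,13,has); (15,3,has); (15,11,has); (15,12,has); (16,4,has); (16,12,has); (16,13,has); (17,11,has); (17,12,has); (17,13,has); result: nodes: 0:pt, 1:pt, 2:pt, 3:pt, 4:pt, 5:pt, 6:pt, 7:F, 10:F, 11:pt, 12:pt, 13:pt, 14:F, 15:F, 16:F, 17:F edges: (7,4,has); (7,5,has); (7,5,hask); (7,6,has); (10,0,has); (10,4,has); (10,6,has); (14,1,has); (14,11,has); (14,13,has); (15,3,has); (15,11,has); (15,12,has); (16,4,has); (16,12,has); (16,13,has); (17,11,has); (17,12,has); (17,13,has)
final:
nodes: 0:pt, 1:pt, 2:pt, 3:pt, 4:pt, 5:pt, 6:pt, 7:F, 10:F, 11:pt, 12:pt, 13:pt, 14:F, 15:F, 16:F, 17:F
edges: (7,4,has); (7,5,has); (7,5,hask); (7,6,has); (10,0,has); (10,4,has); (10,6,has); (14,1,has); (14,11,has); (14,13,has); (15,3,has); (15,11,has); (15,12,has); (16,4,has); (16,12,has); (16,13,has); (17,11,has); (17,12,has); (17,13,has)


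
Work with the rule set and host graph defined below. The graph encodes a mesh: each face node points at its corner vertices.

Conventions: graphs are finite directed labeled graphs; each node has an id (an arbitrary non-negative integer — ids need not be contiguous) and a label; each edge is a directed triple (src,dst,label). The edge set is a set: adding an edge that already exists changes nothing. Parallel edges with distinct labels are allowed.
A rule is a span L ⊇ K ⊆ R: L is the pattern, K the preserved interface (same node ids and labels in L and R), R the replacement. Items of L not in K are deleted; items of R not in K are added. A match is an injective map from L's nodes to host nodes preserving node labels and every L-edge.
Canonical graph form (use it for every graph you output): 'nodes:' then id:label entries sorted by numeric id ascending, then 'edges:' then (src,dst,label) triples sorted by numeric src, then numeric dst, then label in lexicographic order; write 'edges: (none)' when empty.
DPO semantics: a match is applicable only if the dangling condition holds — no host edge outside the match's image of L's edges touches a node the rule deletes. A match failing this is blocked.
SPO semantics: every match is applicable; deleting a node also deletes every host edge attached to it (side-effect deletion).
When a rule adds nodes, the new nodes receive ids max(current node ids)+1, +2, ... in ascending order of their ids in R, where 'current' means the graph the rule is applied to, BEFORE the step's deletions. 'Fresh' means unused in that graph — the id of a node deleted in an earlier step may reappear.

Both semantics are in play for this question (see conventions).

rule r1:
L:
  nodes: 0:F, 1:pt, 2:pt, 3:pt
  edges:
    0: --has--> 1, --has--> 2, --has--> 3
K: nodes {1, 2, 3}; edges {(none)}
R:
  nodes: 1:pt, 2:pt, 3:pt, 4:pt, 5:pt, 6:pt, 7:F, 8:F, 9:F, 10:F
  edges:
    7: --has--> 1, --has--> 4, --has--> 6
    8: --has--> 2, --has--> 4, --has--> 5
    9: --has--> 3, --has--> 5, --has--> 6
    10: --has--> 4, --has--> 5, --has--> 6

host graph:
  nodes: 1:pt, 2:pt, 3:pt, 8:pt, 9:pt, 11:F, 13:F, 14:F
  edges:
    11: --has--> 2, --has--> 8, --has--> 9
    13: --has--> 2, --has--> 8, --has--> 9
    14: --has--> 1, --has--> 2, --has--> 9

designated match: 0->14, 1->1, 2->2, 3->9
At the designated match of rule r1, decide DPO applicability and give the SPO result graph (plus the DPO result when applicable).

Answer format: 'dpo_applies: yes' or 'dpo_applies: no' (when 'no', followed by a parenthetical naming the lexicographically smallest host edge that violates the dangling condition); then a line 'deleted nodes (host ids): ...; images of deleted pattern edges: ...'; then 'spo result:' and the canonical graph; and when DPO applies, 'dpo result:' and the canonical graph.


dpo_applies: yes
deleted nodes (host ids): 14; images of deleted pattern edges: (14,1,has); (14,2,has); (14,9,has)
spo result:
nodes: 1:pt, 2:pt, 3:pt, 8:pt, 9:pt, 11:F, 13:F, 15:pt, 16:pt, 17:pt, 18:F, 19:F, 20:F, 21:F
edges: (11,2,has); (11,8,has); (11,9,has); (13,2,has); (13,8,has); (13,9,has); (18,1,has); (18,15,has); (18,17,has); (19,2,has); (19,15,has); (19,16,has); (20,9,has); (20,16,has); (20,17,has); (21,15,has); (21,16,has); (21,17,has)
dpo result:
nodes: 1:pt, 2:pt, 3:pt, 8:pt, 9:pt, 11:F, 13:F, 15:pt, 16:pt, 17:pt, 18:F, 19:F, 20:F, 21:F
edges: (11,2,has); (11,8,has); (11,9,has); (13,2,has); (13,8,has); (13,9,has); (18,1,has); (18,15,has); (18,17,has); (19,2,has); (19,15,has); (19,16,has); (20,9,has); (20,16,has); (20,17,has); (21,15,has); (21,16,has); (21,17,has)


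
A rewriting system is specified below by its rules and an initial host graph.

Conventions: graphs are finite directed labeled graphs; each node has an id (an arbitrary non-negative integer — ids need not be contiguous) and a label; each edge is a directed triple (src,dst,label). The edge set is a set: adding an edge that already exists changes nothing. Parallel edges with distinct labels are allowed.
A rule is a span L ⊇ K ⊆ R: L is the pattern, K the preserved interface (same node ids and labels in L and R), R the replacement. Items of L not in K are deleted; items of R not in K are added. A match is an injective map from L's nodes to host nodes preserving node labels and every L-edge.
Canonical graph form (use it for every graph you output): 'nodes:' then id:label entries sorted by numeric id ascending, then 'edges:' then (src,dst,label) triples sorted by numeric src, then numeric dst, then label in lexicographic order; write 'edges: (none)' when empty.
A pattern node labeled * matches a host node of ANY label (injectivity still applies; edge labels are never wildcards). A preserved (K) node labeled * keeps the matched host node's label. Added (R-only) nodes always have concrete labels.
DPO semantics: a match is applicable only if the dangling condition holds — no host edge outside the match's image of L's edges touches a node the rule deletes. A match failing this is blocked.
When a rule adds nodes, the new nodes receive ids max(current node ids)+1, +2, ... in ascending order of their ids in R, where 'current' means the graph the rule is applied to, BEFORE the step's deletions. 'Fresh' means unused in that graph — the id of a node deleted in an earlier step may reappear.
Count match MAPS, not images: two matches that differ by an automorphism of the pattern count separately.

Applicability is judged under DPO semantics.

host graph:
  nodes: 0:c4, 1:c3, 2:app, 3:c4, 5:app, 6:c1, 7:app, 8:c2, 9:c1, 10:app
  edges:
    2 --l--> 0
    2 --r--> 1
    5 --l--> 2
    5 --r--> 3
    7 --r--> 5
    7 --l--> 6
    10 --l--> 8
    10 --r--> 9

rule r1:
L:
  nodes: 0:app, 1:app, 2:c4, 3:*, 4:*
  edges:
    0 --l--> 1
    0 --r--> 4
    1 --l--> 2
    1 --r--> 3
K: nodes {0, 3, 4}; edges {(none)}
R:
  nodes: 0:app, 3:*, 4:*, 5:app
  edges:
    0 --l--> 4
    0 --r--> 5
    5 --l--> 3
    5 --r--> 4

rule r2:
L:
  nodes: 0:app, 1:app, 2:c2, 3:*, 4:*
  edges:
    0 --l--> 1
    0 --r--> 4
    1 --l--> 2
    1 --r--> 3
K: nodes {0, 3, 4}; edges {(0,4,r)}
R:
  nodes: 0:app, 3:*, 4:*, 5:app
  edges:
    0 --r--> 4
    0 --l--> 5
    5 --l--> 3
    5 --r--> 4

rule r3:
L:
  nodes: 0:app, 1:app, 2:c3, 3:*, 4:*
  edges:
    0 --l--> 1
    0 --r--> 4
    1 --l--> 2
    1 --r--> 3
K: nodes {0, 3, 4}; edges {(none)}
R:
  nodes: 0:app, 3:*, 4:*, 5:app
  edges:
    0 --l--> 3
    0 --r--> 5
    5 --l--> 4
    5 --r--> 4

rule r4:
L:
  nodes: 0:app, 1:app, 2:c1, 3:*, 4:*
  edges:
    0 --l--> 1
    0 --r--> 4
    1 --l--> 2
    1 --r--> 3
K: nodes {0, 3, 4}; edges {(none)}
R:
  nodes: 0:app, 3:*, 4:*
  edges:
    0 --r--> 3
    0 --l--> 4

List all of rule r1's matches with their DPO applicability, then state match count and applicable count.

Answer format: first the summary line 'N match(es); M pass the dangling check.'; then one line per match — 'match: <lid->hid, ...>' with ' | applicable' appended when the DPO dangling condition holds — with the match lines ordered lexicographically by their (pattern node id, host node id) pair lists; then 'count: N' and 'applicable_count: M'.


1 match(es); 1 pass the dangling check.
match: 0->5, 1->2, 2->0, 3->1, 4->3 | applicable
count: 1
applicable_count: 1


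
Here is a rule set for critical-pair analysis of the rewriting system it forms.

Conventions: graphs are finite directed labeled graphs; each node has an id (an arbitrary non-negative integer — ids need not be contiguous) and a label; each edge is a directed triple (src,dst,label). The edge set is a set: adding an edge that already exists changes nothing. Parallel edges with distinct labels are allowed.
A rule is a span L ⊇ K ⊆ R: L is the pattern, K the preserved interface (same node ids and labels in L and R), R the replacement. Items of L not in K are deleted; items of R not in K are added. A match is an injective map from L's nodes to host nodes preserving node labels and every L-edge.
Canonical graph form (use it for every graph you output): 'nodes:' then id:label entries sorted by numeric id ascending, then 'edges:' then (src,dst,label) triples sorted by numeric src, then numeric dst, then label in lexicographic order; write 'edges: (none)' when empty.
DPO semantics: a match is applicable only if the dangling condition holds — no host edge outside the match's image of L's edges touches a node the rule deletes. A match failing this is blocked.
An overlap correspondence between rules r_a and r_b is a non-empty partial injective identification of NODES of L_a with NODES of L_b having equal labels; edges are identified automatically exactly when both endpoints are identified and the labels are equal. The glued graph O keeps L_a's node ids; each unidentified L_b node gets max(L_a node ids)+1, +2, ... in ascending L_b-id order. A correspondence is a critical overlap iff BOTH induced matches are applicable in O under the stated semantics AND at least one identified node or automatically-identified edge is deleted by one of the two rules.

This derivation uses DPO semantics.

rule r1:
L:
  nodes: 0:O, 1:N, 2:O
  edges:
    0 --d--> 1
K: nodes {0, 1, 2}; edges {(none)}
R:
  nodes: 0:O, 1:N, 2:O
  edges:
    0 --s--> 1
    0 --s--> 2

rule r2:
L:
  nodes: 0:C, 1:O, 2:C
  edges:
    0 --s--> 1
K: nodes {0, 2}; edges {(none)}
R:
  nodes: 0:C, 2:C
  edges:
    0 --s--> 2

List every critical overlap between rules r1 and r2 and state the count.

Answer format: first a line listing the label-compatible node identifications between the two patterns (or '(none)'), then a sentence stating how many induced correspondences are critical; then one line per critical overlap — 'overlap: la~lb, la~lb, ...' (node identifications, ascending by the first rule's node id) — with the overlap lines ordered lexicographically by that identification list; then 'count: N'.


label-compatible node identifications between L(r1) and L(r2): 0~1, 2~1
1 of the induced correspondences is a critical overlap of r1 and r2.
overlap: 2~1
count: 1


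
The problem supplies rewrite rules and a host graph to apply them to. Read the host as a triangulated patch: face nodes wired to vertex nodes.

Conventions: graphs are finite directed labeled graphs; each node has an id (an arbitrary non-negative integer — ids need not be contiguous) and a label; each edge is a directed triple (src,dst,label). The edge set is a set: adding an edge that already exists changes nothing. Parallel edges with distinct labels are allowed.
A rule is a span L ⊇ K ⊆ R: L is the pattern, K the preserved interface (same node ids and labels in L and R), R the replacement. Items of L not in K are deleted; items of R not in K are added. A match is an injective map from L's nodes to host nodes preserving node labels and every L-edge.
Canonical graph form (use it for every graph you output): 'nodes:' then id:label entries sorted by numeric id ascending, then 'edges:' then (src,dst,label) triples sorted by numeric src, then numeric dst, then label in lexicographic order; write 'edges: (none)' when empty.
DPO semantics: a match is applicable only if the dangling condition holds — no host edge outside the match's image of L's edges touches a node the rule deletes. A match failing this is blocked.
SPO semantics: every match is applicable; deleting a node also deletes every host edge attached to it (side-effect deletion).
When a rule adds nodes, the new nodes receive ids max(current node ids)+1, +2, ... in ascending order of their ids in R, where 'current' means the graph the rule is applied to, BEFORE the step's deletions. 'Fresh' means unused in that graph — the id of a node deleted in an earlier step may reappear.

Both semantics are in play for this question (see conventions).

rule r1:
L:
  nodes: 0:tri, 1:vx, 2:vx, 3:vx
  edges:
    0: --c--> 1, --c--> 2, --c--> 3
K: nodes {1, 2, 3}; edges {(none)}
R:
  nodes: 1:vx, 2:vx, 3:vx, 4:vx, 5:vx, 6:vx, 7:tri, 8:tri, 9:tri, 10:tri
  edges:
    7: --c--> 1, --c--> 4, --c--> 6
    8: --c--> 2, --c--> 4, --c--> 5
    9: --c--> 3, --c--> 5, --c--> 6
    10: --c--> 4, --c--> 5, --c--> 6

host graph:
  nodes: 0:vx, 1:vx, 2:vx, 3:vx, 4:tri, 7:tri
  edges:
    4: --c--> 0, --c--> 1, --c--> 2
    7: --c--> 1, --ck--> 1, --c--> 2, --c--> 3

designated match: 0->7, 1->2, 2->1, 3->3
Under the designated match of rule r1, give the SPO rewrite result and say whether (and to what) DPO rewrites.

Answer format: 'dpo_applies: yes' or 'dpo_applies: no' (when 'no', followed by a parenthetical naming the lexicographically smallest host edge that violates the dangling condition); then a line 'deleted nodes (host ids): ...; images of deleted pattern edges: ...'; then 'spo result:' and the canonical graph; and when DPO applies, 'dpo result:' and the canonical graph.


dpo_applies: no
(the rule deletes node 7, which keeps host edge (7,1,ck) outside the match image — the dangling condition fails, DPO blocks; SPO proceeds and side-deletes such edges)
deleted nodes (host ids): 7; images of deleted pattern edges: (7,1,c); (7,2,c); (7,3,c)
spo result:
nodes: 0:vx, 1:vx, 2:vx, 3:vx, 4:tri, 8:vx, 9:vx, 10:vx, 11:tri, 12:tri, 13:tri, 14:tri
edges: (4,0,c); (4,1,c); (4,2,c); (11,2,c); (11,8,c); (11,10,c); (12,1,c); (12,8,c); (12,9,c); (13,3,c); (13,9,c); (13,10,c); (14,8,c); (14,9,c); (14,10,c)


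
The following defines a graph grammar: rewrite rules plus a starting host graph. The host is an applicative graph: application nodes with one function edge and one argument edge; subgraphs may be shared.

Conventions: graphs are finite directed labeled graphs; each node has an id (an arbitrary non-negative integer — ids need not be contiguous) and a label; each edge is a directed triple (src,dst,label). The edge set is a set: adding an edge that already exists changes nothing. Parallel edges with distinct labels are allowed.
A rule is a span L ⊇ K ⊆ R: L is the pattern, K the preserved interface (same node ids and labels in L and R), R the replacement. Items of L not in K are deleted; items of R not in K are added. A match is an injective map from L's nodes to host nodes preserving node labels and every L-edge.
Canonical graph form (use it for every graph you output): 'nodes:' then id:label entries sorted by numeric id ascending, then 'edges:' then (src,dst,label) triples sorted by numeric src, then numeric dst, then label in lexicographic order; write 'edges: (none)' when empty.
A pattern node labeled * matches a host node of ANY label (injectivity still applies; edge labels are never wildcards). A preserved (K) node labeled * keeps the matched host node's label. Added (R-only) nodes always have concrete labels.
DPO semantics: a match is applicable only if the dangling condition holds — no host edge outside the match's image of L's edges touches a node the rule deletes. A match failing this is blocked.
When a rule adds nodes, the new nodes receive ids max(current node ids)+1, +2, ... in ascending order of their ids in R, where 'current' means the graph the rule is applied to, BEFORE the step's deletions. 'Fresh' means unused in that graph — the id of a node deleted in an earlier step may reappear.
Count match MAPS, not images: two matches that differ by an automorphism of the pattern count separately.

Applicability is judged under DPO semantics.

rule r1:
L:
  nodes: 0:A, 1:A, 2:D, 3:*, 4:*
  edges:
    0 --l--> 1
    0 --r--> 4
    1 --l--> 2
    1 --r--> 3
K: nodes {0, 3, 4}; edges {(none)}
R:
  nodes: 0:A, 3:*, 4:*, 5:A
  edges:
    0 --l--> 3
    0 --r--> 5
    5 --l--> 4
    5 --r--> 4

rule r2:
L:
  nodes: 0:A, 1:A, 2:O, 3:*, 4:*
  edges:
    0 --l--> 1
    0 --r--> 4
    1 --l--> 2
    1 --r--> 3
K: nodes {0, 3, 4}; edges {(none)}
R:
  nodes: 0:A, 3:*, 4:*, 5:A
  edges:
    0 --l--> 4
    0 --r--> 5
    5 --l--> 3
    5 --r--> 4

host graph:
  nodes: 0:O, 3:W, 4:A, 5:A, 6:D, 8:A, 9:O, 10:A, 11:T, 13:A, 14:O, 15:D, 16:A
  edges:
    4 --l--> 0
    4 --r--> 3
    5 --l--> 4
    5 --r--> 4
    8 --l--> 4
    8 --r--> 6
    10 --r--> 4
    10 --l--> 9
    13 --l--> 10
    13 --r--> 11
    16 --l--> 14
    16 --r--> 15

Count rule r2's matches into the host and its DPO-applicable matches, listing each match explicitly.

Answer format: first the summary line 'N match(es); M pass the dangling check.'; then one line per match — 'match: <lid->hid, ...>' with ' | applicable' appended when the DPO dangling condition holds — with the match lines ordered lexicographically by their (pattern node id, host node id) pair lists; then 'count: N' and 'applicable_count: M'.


2 match(es); 1 pass the dangling check.
match: 0->8, 1->4, 2->0, 3->3, 4->6
match: 0->13, 1->10, 2->9, 3->4, 4->11 | applicable
count: 2
applicable_count: 1


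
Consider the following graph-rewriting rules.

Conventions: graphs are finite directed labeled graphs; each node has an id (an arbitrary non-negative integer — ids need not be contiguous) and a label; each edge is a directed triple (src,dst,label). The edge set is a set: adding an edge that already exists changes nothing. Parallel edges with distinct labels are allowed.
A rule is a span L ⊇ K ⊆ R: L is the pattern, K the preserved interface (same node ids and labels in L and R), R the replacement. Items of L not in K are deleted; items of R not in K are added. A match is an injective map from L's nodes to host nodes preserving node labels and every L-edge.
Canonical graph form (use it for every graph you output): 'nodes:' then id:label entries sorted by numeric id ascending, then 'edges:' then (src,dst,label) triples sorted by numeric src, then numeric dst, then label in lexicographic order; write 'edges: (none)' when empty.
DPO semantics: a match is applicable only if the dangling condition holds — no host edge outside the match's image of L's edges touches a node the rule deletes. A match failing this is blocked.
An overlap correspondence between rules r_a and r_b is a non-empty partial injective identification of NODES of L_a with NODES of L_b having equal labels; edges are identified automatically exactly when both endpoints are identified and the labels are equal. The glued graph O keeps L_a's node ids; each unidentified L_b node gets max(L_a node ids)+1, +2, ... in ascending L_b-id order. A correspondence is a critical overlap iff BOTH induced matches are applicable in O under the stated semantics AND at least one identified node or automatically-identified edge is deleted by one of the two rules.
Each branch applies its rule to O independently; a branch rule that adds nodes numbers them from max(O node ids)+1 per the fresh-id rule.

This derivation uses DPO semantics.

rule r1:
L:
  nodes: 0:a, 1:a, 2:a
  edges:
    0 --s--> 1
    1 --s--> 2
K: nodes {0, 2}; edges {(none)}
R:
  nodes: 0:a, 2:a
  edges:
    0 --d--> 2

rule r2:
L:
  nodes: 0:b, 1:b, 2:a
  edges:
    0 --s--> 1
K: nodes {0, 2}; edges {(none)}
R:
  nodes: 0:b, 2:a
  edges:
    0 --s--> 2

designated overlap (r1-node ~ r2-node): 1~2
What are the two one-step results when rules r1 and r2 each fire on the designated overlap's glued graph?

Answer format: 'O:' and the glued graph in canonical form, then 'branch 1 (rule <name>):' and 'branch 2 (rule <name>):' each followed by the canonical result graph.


O:
nodes: 0:a, 1:a, 2:a, 3:b, 4:b
edges: (0,1,s); (1,2,s); (3,4,s)
branch 1 (rule r1):
nodes: 0:a, 2:a, 3:b, 4:b
edges: (0,2,d); (3,4,s)
branch 2 (rule r2):
nodes: 0:a, 1:a, 2:a, 3:b
edges: (0,1,s); (1,2,s); (3,1,s)
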